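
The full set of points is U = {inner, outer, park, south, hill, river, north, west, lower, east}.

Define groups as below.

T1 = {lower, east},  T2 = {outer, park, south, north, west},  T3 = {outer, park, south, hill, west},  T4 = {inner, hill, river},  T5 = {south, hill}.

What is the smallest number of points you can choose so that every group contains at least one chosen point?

3

H = {south, hill, east} meets every group (each contains at least one member of H), and |H| = 3.
The groups T1, T2, T4 are pairwise disjoint, so any hitting set needs a separate point for each — at least 3. Hence 3 is optimal.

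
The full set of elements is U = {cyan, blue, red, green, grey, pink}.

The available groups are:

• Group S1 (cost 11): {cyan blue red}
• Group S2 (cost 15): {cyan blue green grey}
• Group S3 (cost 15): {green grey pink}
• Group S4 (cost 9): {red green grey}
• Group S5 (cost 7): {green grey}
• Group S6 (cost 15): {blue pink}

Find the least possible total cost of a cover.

26

S1, S3 together cover every element (S1 ∪ S3 = {cyan, blue, red, green, grey, pink}); total cost 11 + 15 = 26.
The greedy pick S4, S1, S3 costs 35; no covering selection beats 26.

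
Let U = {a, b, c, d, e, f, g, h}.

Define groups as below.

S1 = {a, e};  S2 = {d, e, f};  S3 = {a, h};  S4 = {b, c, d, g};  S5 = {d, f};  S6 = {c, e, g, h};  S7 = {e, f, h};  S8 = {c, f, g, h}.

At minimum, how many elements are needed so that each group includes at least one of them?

T = {a, f, g} meets every group (each contains at least one member of T), and |T| = 3.
No choice of 2 elements meets every group, so 3 is the minimum.

3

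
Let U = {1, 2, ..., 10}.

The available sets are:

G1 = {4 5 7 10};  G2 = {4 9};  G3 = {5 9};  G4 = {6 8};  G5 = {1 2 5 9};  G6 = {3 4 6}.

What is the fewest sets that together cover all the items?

4

G1 and G4 and G5 and G6 together: G1 ∪ G4 ∪ G5 ∪ G6 = {1, 2, 3, 4, 5, 6, 7, 8, 9, 10} — every item is covered.
No 3 of the 6 sets cover everything (all 20 combinations miss at least one item), so 4 is optimal.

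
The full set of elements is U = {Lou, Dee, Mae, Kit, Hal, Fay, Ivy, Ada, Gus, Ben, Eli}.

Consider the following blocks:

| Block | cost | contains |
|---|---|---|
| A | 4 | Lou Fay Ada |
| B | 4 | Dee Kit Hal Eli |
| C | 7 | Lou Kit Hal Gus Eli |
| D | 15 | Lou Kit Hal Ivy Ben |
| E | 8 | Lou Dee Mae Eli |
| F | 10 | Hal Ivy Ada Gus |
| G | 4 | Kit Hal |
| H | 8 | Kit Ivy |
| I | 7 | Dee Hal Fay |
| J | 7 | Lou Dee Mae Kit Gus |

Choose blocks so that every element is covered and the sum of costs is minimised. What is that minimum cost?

A, B, D, J together cover every element (A ∪ B ∪ D ∪ J = {Lou, Dee, Mae, Kit, Hal, Fay, Ivy, Ada, Gus, Ben, Eli}); total cost 4 + 4 + 15 + 7 = 30.
No covering selection has total cost below 30.

30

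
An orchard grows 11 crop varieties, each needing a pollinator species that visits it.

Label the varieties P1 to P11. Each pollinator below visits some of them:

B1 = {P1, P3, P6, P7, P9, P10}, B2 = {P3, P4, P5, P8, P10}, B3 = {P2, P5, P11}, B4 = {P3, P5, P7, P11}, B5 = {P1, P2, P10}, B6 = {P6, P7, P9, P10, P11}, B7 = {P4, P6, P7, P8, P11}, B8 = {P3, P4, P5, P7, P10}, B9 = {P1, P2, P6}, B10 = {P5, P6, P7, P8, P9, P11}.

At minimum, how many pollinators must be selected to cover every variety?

3

Take {B8, B9, B10}. Their union is {P1, P2, P3, P4, P5, P6, P7, P8, P9, P10, P11}, which is all 11 varieties.
No 2 of the 10 pollinators cover everything (all 45 combinations miss at least one variety), so 3 is optimal.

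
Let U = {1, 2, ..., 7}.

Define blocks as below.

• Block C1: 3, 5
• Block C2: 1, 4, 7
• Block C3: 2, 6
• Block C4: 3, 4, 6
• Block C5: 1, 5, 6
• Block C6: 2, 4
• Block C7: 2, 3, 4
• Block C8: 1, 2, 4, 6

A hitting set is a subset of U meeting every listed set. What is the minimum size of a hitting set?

The 3 items {4, 5, 6} hit every block.
The blocks C1, C2, C3 are pairwise disjoint, so any hitting set needs a separate item for each — at least 3. Hence 3 is optimal.

3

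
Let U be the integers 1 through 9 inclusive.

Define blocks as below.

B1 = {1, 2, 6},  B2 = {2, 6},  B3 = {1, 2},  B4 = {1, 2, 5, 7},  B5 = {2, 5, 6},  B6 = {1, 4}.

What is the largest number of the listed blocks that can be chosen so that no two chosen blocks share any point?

B2, B6 are pairwise disjoint (B2={2,6}; B6={1,4}).
Every remaining block overlaps one of these, and no 3 of the listed blocks are pairwise disjoint, so 2 is the maximum.

2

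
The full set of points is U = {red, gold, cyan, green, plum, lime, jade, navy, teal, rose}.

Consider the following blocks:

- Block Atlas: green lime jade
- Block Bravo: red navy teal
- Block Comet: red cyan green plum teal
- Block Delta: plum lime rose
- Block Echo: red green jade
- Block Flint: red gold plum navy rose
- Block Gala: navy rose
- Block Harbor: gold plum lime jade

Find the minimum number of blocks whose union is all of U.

Comet, Gala, and Harbor cover everything between them: the union {red, gold, cyan, green, plum, lime, jade, navy, teal, rose} is all of U.
Only Comet contains cyan, so Comet is forced; the remaining 5 points need at least 2 more blocks (each remaining block adds at most 3) — so at least 3 blocks are needed, and 3 is optimal.

3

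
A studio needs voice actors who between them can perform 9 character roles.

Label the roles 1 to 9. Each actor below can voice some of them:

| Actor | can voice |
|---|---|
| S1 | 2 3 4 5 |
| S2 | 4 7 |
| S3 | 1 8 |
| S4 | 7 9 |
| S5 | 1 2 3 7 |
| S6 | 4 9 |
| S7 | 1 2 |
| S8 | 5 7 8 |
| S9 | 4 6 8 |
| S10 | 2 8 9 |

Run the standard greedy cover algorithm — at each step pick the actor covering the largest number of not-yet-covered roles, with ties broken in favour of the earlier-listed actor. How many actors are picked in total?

Greedy: pick S1 (covers 4 new) → pick S3 (covers 2 new) → pick S4 (covers 2 new) → pick S9 (covers 1 new). Total picks: 4.

4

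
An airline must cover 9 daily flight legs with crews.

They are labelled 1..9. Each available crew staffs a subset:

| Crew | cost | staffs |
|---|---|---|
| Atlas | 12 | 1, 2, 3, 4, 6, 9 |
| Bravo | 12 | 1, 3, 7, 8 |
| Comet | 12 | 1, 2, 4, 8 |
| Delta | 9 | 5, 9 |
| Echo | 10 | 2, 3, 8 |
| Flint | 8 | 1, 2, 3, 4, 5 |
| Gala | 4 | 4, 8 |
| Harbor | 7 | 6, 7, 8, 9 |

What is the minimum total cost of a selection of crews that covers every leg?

Flint, Harbor together cover every leg (Flint ∪ Harbor = {1, 2, 3, 4, 5, 6, 7, 8, 9}); total cost 8 + 7 = 15.
No covering selection has total cost below 15.

15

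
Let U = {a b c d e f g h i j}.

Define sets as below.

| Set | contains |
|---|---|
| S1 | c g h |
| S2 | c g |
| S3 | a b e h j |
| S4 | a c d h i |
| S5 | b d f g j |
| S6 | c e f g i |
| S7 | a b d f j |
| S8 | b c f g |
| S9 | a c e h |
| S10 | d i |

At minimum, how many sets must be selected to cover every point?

S4, S5, and S6 cover everything between them: the union {a, b, c, d, e, f, g, h, i, j} is all of U.
No 2 of the 10 sets cover everything (all 45 combinations miss at least one point), so 3 is optimal.

3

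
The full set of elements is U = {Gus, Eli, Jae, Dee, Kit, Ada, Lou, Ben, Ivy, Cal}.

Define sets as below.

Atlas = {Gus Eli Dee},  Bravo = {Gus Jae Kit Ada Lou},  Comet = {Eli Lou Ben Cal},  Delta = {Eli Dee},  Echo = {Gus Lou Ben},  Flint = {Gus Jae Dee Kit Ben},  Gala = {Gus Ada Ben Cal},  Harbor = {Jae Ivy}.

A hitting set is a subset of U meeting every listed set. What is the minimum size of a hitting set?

H = {Gus, Eli, Jae} meets every set (each contains at least one member of H), and |H| = 3.
The sets Delta, Echo, Harbor are pairwise disjoint, so any hitting set needs a separate element for each — at least 3. Hence 3 is optimal.

3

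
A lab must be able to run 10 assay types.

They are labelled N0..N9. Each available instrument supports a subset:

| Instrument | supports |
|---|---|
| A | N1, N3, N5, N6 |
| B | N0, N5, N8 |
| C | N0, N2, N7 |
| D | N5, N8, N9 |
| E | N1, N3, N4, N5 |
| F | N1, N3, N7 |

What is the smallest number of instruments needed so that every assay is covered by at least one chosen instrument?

4

Take {A, C, D, E}. Their union is {N0, N1, N2, N3, N4, N5, N6, N7, N8, N9}, which is all 10 assays.
Only D contains N9, so D is forced; the remaining 7 assays need at least 3 more instruments (each remaining instrument adds at most 3) — so at least 4 instruments are needed, and 4 is optimal.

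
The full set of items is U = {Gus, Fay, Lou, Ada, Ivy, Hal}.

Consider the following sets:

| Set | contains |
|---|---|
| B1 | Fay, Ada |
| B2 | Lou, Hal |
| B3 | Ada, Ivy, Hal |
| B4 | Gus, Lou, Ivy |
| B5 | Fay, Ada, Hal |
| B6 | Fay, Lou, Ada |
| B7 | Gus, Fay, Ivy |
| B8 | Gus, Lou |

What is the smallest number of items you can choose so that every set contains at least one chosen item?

The 3 items {Fay, Lou, Ada} hit every set.
No choice of 2 items meets every set, so 3 is the minimum.

3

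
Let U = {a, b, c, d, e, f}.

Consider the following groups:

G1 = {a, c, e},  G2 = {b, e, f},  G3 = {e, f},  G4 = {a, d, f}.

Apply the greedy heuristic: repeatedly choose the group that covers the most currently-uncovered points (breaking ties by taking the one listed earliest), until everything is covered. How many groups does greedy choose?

3

Greedy: pick G1 (covers 3 new) → pick G2 (covers 2 new) → pick G4 (covers 1 new). Total picks: 3.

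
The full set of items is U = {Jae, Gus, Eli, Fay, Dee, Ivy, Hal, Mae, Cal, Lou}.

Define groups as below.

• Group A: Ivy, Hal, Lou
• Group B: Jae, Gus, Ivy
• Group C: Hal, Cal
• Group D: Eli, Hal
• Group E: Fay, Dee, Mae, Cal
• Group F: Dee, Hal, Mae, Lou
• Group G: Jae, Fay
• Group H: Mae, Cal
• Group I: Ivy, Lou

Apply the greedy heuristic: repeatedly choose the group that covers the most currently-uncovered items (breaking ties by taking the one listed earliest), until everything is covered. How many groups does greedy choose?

Greedy: pick E (covers 4 new) → pick A (covers 3 new) → pick B (covers 2 new) → pick D (covers 1 new). Total picks: 4.

4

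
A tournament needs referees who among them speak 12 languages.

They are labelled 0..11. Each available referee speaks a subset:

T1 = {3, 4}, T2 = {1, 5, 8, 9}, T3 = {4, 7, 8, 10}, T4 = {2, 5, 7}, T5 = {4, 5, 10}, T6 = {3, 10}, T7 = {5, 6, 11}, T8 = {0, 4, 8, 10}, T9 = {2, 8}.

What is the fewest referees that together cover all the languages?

T2 and T4 and T6 and T7 and T8 together: T2 ∪ T4 ∪ T6 ∪ T7 ∪ T8 = {0, 1, 2, 3, 4, 5, 6, 7, 8, 9, 10, 11} — every language is covered.
No 4 of the 9 referees cover everything (all 126 combinations miss at least one language), so 5 is optimal.

5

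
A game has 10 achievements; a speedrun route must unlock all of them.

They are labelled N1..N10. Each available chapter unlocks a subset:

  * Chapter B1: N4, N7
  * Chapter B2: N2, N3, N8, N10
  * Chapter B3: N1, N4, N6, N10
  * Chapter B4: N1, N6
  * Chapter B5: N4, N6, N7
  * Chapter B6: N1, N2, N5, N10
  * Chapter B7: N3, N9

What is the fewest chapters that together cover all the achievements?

4

Take {B2, B5, B6, B7}. Their union is {N1, N2, N3, N4, N5, N6, N7, N8, N9, N10}, which is all 10 achievements.
No 3 of the 7 chapters cover everything (all 35 combinations miss at least one achievement), so 4 is optimal.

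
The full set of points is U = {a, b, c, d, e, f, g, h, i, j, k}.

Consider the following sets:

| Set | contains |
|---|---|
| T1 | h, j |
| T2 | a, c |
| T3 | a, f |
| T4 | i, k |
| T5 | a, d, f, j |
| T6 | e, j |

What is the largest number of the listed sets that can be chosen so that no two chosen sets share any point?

3

T2, T4, T6 are pairwise disjoint (T2={a,c}; T4={i,k}; T6={e,j}).
Every remaining set overlaps one of these, and no 4 of the listed sets are pairwise disjoint, so 3 is the maximum.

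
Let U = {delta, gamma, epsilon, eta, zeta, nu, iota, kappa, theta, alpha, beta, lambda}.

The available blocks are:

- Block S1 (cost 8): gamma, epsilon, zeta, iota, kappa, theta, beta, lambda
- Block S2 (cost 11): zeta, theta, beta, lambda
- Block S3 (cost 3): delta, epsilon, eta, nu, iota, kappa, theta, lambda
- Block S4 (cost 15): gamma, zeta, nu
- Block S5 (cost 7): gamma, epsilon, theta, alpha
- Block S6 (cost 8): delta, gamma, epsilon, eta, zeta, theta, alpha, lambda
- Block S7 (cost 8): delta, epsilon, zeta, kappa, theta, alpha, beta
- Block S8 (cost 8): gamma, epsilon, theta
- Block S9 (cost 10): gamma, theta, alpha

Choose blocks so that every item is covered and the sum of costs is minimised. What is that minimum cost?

18

S1, S3, S5 together cover every item (S1 ∪ S3 ∪ S5 = {delta, gamma, epsilon, eta, zeta, nu, iota, kappa, theta, alpha, beta, lambda}); total cost 8 + 3 + 7 = 18.
No covering selection has total cost below 18.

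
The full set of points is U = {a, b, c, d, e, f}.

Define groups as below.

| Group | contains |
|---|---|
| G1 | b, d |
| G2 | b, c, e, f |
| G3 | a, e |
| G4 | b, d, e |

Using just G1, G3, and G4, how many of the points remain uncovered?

2

Union of G1, G3, G4 = {a, b, d, e}.
Not covered: c, f — 2 points.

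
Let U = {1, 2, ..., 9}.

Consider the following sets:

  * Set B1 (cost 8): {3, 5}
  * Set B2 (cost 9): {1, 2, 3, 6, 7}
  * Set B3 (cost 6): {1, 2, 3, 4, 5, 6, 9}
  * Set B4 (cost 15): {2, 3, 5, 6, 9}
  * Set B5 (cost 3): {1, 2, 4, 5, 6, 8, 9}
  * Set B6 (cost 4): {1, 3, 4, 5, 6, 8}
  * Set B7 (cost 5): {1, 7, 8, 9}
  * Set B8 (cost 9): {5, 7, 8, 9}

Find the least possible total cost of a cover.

11

B3, B7 together cover every item (B3 ∪ B7 = {1, 2, 3, 4, 5, 6, 7, 8, 9}); total cost 6 + 5 = 11.
The greedy pick B5, B6, B7 costs 12; no covering selection beats 11.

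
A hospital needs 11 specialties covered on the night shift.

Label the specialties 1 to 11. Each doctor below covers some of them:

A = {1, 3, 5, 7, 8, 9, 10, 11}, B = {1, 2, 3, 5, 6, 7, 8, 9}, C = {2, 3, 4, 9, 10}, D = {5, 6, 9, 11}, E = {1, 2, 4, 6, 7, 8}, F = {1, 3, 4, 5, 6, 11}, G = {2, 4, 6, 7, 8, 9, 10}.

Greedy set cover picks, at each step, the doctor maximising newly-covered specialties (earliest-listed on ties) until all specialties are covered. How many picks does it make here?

2

Greedy: pick A (covers 8 new) → pick E (covers 3 new). Total picks: 2.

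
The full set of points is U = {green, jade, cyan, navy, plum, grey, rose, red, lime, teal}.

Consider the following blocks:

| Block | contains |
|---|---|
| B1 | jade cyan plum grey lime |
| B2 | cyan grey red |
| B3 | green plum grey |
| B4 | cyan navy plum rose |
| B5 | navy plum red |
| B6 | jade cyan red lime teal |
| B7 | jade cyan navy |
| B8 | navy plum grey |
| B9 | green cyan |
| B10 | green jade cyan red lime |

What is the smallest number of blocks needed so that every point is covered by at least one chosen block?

3

B3 and B4 and B6 together: B3 ∪ B4 ∪ B6 = {green, jade, cyan, navy, plum, grey, rose, red, lime, teal} — every point is covered.
Only B4 contains rose, so B4 is forced; the remaining 6 points need at least 2 more blocks (each remaining block adds at most 4) — so at least 3 blocks are needed, and 3 is optimal.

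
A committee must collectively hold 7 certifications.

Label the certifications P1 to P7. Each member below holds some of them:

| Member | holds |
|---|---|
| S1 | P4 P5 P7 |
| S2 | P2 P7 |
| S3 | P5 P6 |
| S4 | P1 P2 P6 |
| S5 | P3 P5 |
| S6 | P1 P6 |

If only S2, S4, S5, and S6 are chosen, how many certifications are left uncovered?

1

Union of S2, S4, S5, S6 = {P1, P2, P3, P5, P6, P7}.
Not covered: P4 — 1 certification.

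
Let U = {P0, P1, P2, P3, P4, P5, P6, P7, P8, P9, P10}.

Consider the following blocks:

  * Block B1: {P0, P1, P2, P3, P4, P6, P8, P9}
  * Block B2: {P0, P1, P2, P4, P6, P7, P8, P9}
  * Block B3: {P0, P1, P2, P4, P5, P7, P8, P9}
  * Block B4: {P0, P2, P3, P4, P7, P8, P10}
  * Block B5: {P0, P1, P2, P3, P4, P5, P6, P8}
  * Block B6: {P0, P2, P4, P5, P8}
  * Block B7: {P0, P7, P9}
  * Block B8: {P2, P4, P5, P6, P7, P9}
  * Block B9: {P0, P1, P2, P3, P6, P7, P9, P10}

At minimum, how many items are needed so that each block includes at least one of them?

2

Take H = {P2, P7}. Each listed block contains at least one of these, so H is a hitting set of size 2.
No single item lies in every block, so at least 2 are needed and 2 is optimal.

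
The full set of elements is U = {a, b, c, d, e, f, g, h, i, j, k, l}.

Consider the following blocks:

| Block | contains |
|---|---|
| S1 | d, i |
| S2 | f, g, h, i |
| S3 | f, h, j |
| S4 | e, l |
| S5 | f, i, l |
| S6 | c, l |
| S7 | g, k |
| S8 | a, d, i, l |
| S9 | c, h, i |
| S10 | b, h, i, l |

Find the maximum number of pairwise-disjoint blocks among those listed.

S1, S3, S6, S7 are pairwise disjoint (S1={d,i}; S3={f,h,j}; S6={c,l}; S7={g,k}).
Every remaining block overlaps one of these, and no 5 of the listed blocks are pairwise disjoint, so 4 is the maximum.

4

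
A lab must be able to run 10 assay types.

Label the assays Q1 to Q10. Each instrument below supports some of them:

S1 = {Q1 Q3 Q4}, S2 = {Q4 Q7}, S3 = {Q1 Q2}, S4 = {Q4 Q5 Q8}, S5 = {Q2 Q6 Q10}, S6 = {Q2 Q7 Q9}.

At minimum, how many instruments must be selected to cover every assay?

4

Take {S1, S4, S5, S6}. Their union is {Q1, Q2, Q3, Q4, Q5, Q6, Q7, Q8, Q9, Q10}, which is all 10 assays.
Each instrument has at most 3 assays, and 3·3 = 9 < 10 — so at least 4 instruments are needed, and 4 is optimal.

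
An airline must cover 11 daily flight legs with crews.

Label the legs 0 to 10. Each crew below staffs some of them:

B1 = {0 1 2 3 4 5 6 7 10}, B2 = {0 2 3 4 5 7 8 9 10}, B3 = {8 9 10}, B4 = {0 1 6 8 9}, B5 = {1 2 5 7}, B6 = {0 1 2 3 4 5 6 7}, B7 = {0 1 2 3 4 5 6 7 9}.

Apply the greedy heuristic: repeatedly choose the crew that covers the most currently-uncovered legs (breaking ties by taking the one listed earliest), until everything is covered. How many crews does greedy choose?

Greedy: pick B1 (covers 9 new) → pick B2 (covers 2 new). Total picks: 2.

2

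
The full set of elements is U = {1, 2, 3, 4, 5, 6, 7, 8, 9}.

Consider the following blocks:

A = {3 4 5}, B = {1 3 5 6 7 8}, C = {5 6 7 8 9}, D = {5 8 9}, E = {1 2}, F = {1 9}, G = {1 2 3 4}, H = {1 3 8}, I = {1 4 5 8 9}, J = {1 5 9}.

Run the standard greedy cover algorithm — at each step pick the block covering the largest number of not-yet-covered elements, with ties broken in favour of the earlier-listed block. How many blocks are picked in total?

Greedy: pick B (covers 6 new) → pick G (covers 2 new) → pick C (covers 1 new). Total picks: 3.
(The true minimum cover uses only 2 blocks, so greedy is not optimal here.)

3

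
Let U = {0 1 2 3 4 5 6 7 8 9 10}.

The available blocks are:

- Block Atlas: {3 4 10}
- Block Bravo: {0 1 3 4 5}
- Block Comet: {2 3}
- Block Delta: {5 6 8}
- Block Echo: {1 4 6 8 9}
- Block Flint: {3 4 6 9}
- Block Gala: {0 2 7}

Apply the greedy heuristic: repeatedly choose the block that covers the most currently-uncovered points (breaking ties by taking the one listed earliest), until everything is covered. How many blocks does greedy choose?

Greedy: pick Bravo (covers 5 new) → pick Echo (covers 3 new) → pick Gala (covers 2 new) → pick Atlas (covers 1 new). Total picks: 4.

4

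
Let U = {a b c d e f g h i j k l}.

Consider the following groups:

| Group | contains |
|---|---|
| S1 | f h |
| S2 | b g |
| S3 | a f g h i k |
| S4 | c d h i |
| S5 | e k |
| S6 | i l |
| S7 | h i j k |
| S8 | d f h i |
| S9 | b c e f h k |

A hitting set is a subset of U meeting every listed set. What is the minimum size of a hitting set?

4

The 4 points {e, f, g, i} hit every group.
The groups S1, S2, S5, S6 are pairwise disjoint, so any hitting set needs a separate point for each — at least 4. Hence 4 is optimal.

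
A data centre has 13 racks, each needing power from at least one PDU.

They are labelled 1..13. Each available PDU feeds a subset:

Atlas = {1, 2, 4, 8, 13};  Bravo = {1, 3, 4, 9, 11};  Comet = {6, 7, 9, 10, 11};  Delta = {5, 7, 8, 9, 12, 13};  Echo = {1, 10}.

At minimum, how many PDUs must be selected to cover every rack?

Take {Atlas, Bravo, Comet, Delta}. Their union is {1, 2, 3, 4, 5, 6, 7, 8, 9, 10, 11, 12, 13}, which is all 13 racks.
No 3 of the 5 PDUs cover everything (all 10 combinations miss at least one rack), so 4 is optimal.

4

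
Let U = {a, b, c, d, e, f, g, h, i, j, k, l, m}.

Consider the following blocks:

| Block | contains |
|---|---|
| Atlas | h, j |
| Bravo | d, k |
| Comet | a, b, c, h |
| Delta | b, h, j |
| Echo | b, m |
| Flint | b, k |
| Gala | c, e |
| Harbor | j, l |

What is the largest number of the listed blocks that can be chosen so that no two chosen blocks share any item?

Atlas, Bravo, Echo, Gala are pairwise disjoint (Atlas={h,j}; Bravo={d,k}; Echo={b,m}; Gala={c,e}).
Every remaining block overlaps one of these, and no 5 of the listed blocks are pairwise disjoint, so 4 is the maximum.

4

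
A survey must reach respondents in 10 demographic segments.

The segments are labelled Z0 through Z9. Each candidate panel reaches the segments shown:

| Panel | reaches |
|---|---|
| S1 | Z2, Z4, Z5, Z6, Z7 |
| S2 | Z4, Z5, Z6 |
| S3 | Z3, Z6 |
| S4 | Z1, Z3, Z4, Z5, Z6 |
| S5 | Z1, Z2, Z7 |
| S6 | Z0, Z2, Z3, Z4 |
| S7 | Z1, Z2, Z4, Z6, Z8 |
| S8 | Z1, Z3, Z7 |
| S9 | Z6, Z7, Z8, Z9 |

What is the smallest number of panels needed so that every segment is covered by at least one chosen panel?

3

Take {S4, S6, S9}. Their union is {Z0, Z1, Z2, Z3, Z4, Z5, Z6, Z7, Z8, Z9}, which is all 10 segments.
Only S6 contains Z0, so S6 is forced; the remaining 6 segments need at least 2 more panels (each remaining panel adds at most 4) — so at least 3 panels are needed, and 3 is optimal.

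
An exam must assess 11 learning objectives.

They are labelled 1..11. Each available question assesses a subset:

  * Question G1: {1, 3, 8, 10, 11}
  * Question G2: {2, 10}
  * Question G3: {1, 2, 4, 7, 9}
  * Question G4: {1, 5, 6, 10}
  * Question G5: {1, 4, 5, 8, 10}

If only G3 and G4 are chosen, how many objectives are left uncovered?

3

Union of G3, G4 = {1, 2, 4, 5, 6, 7, 9, 10}.
Not covered: 3, 8, 11 — 3 objectives.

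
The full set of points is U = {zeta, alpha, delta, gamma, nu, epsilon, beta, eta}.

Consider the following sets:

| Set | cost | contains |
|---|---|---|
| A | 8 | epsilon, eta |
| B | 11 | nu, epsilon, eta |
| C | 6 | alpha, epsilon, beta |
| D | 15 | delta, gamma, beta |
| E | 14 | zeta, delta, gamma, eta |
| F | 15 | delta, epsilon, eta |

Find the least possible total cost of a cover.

31

B, C, E together cover every point (B ∪ C ∪ E = {zeta, alpha, delta, gamma, nu, epsilon, beta, eta}); total cost 11 + 6 + 14 = 31.
No covering selection has total cost below 31.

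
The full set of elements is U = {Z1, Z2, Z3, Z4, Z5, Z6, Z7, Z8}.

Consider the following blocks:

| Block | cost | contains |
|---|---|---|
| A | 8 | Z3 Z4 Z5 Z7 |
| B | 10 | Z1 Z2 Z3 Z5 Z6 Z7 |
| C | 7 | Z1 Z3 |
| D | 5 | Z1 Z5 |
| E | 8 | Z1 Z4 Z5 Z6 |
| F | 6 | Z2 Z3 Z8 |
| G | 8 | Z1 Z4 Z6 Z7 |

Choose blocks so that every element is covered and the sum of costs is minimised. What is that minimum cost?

19

D, F, G together cover every element (D ∪ F ∪ G = {Z1, Z2, Z3, Z4, Z5, Z6, Z7, Z8}); total cost 5 + 6 + 8 = 19.
The greedy pick B, F, A costs 24; no covering selection beats 19.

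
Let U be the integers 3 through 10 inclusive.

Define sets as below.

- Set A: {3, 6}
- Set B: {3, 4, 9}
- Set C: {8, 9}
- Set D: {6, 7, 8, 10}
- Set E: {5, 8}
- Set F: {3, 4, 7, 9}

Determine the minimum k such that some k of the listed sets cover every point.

B and D and E together: B ∪ D ∪ E = {3, 4, 5, 6, 7, 8, 9, 10} — every point is covered.
Only E contains 5, so E is forced; the remaining 6 points need at least 2 more sets (each remaining set adds at most 4) — so at least 3 sets are needed, and 3 is optimal.

3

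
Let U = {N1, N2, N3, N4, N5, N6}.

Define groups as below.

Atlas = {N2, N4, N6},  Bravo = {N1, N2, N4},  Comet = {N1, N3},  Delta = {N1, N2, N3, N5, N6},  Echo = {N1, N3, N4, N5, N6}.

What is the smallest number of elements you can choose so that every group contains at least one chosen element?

The 2 elements {N1, N6} hit every group.
The groups Atlas, Comet are pairwise disjoint, so any hitting set needs a separate element for each — at least 2. Hence 2 is optimal.

2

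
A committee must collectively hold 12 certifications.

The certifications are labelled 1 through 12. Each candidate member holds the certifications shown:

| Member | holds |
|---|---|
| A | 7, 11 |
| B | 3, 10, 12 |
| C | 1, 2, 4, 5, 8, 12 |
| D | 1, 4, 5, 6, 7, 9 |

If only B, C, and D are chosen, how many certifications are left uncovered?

Union of B, C, D = {1, 2, 3, 4, 5, 6, 7, 8, 9, 10, 12}.
Not covered: 11 — 1 certification.

1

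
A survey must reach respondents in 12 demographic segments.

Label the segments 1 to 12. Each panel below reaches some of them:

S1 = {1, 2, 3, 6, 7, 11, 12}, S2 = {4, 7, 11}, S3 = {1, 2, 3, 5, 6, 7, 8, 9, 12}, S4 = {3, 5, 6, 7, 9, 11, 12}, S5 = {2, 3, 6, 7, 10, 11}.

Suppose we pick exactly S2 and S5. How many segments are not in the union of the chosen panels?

Union of S2, S5 = {2, 3, 4, 6, 7, 10, 11}.
Not covered: 1, 5, 8, 9, 12 — 5 segments.

5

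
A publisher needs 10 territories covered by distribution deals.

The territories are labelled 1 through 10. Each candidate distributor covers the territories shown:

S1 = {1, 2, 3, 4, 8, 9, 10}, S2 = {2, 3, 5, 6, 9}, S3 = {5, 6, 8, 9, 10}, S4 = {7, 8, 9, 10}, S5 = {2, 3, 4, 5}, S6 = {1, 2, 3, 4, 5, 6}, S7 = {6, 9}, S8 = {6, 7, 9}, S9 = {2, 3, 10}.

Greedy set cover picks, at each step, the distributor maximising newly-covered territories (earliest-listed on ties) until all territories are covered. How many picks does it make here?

3

Greedy: pick S1 (covers 7 new) → pick S2 (covers 2 new) → pick S4 (covers 1 new). Total picks: 3.
(The true minimum cover uses only 2 distributors, so greedy is not optimal here.)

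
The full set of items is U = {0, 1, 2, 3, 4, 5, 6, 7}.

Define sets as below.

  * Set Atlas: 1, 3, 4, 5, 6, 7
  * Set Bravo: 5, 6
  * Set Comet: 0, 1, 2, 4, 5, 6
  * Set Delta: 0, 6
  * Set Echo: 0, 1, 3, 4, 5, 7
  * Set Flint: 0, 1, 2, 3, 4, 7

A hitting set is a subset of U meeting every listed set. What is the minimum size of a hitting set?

2

Take H = {4, 6}. Each listed set contains at least one of these, so H is a hitting set of size 2.
The sets Bravo, Flint are pairwise disjoint, so any hitting set needs a separate item for each — at least 2. Hence 2 is optimal.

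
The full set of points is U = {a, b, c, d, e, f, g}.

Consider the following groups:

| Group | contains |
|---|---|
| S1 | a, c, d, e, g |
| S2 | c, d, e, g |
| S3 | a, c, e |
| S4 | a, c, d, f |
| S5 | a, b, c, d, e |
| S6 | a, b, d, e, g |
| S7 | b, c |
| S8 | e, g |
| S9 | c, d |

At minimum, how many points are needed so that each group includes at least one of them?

2

The 2 points {c, e} hit every group.
The groups S7, S8 are pairwise disjoint, so any hitting set needs a separate point for each — at least 2. Hence 2 is optimal.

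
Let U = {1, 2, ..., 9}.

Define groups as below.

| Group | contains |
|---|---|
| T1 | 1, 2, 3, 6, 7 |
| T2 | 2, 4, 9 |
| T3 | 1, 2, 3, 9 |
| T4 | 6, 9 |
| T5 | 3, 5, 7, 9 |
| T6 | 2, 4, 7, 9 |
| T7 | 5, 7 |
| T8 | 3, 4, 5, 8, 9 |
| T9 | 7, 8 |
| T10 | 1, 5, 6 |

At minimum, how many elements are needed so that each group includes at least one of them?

H = {6, 7, 9} meets every group (each contains at least one member of H), and |H| = 3.
The groups T2, T9, T10 are pairwise disjoint, so any hitting set needs a separate element for each — at least 3. Hence 3 is optimal.

3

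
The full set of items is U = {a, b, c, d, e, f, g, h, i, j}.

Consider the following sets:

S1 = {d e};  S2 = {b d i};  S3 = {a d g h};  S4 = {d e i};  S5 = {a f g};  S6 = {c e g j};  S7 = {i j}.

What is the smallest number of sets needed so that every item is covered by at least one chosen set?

4

S2 and S3 and S5 and S6 together: S2 ∪ S3 ∪ S5 ∪ S6 = {a, b, c, d, e, f, g, h, i, j} — every item is covered.
Only S5 contains f, so S5 is forced; the remaining 7 items need at least 3 more sets (each remaining set adds at most 3) — so at least 4 sets are needed, and 4 is optimal.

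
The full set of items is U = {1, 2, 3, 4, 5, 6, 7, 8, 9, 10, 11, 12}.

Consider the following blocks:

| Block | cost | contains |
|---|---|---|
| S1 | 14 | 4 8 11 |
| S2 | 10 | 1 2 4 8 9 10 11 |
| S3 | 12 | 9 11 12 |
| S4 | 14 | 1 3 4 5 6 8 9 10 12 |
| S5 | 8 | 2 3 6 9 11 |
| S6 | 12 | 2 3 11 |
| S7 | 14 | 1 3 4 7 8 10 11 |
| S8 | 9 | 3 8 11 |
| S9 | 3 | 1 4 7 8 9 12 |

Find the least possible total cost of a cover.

S4, S5, S9 together cover every item (S4 ∪ S5 ∪ S9 = {1, 2, 3, 4, 5, 6, 7, 8, 9, 10, 11, 12}); total cost 14 + 8 + 3 = 25.
No covering selection has total cost below 25.

25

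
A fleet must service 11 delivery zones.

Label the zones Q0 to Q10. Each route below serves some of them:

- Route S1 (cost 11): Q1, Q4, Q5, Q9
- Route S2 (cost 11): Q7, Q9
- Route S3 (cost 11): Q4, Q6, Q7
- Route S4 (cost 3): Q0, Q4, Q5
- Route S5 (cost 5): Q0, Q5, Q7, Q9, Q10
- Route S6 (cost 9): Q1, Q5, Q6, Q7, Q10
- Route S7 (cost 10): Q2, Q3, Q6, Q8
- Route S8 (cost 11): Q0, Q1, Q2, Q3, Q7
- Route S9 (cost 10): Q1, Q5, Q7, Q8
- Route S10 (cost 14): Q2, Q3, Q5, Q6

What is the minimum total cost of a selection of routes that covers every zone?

S1, S5, S7 together cover every zone (S1 ∪ S5 ∪ S7 = {Q0, Q1, Q2, Q3, Q4, Q5, Q6, Q7, Q8, Q9, Q10}); total cost 11 + 5 + 10 = 26.
The greedy pick S4, S5, S7, S6 costs 27; no covering selection beats 26.

26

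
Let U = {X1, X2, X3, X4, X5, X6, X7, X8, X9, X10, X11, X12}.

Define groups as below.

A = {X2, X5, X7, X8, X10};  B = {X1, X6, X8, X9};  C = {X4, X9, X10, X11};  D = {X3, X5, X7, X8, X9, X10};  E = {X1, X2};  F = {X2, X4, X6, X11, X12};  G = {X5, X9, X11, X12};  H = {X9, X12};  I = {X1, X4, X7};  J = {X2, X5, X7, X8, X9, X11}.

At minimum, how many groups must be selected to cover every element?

3

D, F, and I cover everything between them: the union {X1, X2, X3, X4, X5, X6, X7, X8, X9, X10, X11, X12} is all of U.
Only D contains X3, so D is forced; the remaining 6 elements need at least 2 more groups (each remaining group adds at most 5) — so at least 3 groups are needed, and 3 is optimal.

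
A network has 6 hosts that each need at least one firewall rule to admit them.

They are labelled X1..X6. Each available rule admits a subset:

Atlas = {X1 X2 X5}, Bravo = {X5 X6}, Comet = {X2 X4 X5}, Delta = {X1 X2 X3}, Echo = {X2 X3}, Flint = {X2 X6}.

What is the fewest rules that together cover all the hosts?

Take {Bravo, Comet, Delta}. Their union is {X1, X2, X3, X4, X5, X6}, which is all 6 hosts.
Only Comet contains X4, so Comet is forced; the remaining 3 hosts need at least 2 more rules (each remaining rule adds at most 2) — so at least 3 rules are needed, and 3 is optimal.

3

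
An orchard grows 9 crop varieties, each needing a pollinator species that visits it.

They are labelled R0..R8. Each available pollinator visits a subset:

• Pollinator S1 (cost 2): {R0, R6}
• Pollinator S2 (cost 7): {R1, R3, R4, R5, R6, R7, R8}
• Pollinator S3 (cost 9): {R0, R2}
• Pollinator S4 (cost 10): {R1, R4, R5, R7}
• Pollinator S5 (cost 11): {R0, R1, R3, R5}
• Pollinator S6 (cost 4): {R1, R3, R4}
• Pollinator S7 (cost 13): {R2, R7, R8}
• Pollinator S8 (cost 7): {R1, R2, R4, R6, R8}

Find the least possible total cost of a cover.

16

S1, S2, S8 together cover every variety (S1 ∪ S2 ∪ S8 = {R0, R1, R2, R3, R4, R5, R6, R7, R8}); total cost 2 + 7 + 7 = 16.
No covering selection has total cost below 16.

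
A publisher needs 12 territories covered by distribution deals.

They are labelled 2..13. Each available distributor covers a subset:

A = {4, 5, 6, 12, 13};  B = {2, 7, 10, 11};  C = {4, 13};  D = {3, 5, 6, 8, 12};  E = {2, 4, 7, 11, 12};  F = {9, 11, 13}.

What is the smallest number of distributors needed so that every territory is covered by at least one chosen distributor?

4

Take {B, D, E, F}. Their union is {2, 3, 4, 5, 6, 7, 8, 9, 10, 11, 12, 13}, which is all 12 territories.
No 3 of the 6 distributors cover everything (all 20 combinations miss at least one territory), so 4 is optimal.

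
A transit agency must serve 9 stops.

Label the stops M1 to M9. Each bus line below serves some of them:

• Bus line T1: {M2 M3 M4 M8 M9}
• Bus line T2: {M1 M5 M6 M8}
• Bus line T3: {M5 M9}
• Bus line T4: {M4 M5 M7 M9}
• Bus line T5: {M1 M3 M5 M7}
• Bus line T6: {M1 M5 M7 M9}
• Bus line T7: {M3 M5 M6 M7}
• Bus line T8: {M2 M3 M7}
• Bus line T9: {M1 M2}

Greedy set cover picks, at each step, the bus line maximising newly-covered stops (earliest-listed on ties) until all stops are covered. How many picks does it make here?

3

Greedy: pick T1 (covers 5 new) → pick T2 (covers 3 new) → pick T4 (covers 1 new). Total picks: 3.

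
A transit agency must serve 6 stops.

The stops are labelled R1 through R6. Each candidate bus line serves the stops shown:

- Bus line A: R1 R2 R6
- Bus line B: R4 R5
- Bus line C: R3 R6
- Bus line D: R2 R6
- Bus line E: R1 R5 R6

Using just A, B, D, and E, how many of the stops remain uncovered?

Union of A, B, D, E = {R1, R2, R4, R5, R6}.
Not covered: R3 — 1 stop.

1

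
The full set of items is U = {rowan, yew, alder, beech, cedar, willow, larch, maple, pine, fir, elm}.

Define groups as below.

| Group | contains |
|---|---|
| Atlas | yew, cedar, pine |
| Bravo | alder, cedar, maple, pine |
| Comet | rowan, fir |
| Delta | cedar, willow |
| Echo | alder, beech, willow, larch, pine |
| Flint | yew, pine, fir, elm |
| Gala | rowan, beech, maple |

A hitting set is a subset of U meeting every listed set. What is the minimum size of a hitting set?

3

Take H = {rowan, willow, pine}. Each listed group contains at least one of these, so H is a hitting set of size 3.
The groups Delta, Flint, Gala are pairwise disjoint, so any hitting set needs a separate item for each — at least 3. Hence 3 is optimal.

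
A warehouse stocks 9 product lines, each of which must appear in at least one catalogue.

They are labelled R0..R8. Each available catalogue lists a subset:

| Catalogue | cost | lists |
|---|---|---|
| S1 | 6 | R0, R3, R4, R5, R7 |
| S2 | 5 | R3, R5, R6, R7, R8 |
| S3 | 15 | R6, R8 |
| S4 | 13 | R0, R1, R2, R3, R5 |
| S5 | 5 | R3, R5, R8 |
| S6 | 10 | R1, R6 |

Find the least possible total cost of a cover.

S1, S2, S4 together cover every product (S1 ∪ S2 ∪ S4 = {R0, R1, R2, R3, R4, R5, R6, R7, R8}); total cost 6 + 5 + 13 = 24.
No covering selection has total cost below 24.

24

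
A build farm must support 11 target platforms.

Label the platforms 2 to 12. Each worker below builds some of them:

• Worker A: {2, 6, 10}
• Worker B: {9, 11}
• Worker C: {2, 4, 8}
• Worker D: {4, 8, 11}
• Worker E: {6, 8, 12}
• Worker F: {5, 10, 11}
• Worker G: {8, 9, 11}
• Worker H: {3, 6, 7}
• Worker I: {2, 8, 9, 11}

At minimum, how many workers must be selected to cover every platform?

Take {B, C, E, F, H}. Their union is {2, 3, 4, 5, 6, 7, 8, 9, 10, 11, 12}, which is all 11 platforms.
No 4 of the 9 workers cover everything (all 126 combinations miss at least one platform), so 5 is optimal.

5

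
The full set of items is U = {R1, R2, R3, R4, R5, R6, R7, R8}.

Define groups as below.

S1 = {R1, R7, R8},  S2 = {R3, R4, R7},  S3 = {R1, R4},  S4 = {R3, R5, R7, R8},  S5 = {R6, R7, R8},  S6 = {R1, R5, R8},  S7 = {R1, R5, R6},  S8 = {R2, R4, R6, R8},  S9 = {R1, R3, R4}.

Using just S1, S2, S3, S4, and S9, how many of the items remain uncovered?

2

Union of S1, S2, S3, S4, S9 = {R1, R3, R4, R5, R7, R8}.
Not covered: R2, R6 — 2 items.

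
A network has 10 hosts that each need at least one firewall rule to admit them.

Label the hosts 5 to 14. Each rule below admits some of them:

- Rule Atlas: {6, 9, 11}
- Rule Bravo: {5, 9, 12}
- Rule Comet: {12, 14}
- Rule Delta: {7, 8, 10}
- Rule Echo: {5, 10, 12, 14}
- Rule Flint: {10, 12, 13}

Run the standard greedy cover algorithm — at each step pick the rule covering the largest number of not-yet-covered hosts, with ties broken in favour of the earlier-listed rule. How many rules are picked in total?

4

Greedy: pick Echo (covers 4 new) → pick Atlas (covers 3 new) → pick Delta (covers 2 new) → pick Flint (covers 1 new). Total picks: 4.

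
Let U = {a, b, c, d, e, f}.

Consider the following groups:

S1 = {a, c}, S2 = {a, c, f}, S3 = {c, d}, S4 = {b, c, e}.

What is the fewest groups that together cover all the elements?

3

Take {S2, S3, S4}. Their union is {a, b, c, d, e, f}, which is all 6 elements.
Only S4 contains b, so S4 is forced; the remaining 3 elements need at least 2 more groups (each remaining group adds at most 2) — so at least 3 groups are needed, and 3 is optimal.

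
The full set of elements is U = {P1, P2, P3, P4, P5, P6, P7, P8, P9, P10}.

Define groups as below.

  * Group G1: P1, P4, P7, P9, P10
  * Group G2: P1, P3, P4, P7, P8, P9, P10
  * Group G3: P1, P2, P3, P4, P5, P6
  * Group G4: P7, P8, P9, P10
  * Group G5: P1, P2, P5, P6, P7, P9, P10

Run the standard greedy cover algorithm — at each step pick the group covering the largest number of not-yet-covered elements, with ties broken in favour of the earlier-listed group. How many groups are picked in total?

2

Greedy: pick G2 (covers 7 new) → pick G3 (covers 3 new). Total picks: 2.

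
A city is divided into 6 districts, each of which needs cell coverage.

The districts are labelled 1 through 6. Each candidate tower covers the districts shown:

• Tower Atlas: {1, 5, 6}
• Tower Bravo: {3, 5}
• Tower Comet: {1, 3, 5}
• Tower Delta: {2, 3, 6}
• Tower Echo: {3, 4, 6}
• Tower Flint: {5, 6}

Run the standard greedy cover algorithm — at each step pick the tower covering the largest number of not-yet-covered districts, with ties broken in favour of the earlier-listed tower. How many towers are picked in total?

3

Greedy: pick Atlas (covers 3 new) → pick Delta (covers 2 new) → pick Echo (covers 1 new). Total picks: 3.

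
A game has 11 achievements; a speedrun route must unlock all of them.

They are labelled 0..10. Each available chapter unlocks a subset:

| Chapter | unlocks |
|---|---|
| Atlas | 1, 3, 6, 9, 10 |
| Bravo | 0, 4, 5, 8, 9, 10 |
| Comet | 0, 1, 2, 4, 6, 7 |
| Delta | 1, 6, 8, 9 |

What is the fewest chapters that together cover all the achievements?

Take {Atlas, Bravo, Comet}. Their union is {0, 1, 2, 3, 4, 5, 6, 7, 8, 9, 10}, which is all 11 achievements.
Only Comet contains 2, so Comet is forced; the remaining 5 achievements need at least 2 more chapters (each remaining chapter adds at most 4) — so at least 3 chapters are needed, and 3 is optimal.

3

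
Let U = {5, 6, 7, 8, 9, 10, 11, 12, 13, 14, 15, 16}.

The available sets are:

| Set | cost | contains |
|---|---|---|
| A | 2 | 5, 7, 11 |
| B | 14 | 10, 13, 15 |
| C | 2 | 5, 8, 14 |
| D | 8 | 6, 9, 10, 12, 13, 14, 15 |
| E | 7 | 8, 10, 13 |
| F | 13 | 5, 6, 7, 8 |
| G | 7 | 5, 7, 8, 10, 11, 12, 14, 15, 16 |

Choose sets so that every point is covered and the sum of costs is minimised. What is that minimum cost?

D, G together cover every point (D ∪ G = {5, 6, 7, 8, 9, 10, 11, 12, 13, 14, 15, 16}); total cost 8 + 7 = 15.
The greedy pick A, C, D, G costs 19; no covering selection beats 15.

15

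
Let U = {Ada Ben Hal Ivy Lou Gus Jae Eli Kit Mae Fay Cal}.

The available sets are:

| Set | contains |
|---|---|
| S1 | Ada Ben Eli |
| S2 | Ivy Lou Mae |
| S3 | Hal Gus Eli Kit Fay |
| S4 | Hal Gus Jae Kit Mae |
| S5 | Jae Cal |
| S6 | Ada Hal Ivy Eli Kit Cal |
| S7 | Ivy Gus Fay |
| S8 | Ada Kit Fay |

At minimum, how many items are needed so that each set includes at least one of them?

Take H = {Ben, Mae, Fay, Cal}. Each listed set contains at least one of these, so H is a hitting set of size 4.
No choice of 3 items meets every set, so 4 is the minimum.

4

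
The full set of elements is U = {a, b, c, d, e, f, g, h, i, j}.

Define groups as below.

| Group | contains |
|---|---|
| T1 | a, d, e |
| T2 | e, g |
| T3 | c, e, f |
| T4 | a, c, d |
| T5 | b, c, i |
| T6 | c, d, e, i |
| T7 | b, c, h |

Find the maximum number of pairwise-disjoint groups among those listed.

T1, T5 are pairwise disjoint (T1={a,d,e}; T5={b,c,i}).
Every remaining group overlaps one of these, and no 3 of the listed groups are pairwise disjoint, so 2 is the maximum.

2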